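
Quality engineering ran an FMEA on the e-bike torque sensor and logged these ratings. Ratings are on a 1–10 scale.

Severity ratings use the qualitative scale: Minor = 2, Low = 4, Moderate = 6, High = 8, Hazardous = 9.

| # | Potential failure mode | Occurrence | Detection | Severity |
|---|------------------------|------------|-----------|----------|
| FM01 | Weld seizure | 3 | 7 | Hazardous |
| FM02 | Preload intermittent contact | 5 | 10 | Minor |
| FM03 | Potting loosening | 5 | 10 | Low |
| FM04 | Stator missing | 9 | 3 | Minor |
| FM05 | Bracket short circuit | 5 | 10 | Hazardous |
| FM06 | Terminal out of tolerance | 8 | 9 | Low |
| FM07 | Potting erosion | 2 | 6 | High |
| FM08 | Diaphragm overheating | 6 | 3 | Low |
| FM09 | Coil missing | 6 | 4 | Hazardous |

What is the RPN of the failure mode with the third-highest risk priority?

216

RPN = Severity × Occurrence × Detection:
  FM01: 9 × 3 × 7 = 189
  FM02: 2 × 5 × 10 = 100
  FM03: 4 × 5 × 10 = 200
  FM04: 2 × 9 × 3 = 54
  FM05: 9 × 5 × 10 = 450
  FM06: 4 × 8 × 9 = 288
  FM07: 8 × 2 × 6 = 96
  FM08: 4 × 6 × 3 = 72
  FM09: 9 × 6 × 4 = 216
Sorted descending: 450, 288, 216, 200, 189, 100, 96, 72, 54.
The third-highest RPN is 216 (FM09).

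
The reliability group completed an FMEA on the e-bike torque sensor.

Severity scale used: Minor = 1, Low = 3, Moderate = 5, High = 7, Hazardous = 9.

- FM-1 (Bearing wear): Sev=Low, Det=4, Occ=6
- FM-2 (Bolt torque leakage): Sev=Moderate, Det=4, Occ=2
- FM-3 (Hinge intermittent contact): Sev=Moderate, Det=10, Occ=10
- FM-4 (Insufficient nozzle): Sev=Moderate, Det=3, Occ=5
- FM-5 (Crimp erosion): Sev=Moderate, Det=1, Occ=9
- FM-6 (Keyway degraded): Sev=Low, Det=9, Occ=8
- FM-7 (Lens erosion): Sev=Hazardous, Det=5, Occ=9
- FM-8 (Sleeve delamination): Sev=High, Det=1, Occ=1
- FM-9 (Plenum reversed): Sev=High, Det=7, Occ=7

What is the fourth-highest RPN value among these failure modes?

RPN = Severity × Occurrence × Detection:
  FM-1: 3 × 6 × 4 = 72
  FM-2: 5 × 2 × 4 = 40
  FM-3: 5 × 10 × 10 = 500
  FM-4: 5 × 5 × 3 = 75
  FM-5: 5 × 9 × 1 = 45
  FM-6: 3 × 8 × 9 = 216
  FM-7: 9 × 9 × 5 = 405
  FM-8: 7 × 1 × 1 = 7
  FM-9: 7 × 7 × 7 = 343
Sorted descending: 500, 405, 343, 216, 75, 72, 45, 40, 7.
The fourth-highest RPN is 216 (FM-6).

216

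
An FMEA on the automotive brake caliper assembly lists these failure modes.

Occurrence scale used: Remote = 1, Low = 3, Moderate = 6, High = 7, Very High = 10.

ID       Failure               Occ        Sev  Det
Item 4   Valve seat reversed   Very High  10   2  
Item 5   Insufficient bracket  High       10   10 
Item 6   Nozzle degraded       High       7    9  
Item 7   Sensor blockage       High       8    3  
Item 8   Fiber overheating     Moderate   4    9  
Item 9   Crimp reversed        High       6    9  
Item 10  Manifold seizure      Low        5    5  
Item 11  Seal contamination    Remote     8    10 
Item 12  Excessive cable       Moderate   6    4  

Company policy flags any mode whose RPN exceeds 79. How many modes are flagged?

RPN = Severity × Occurrence × Detection:
  Item 4: 10 × 10 × 2 = 200
  Item 5: 10 × 7 × 10 = 700
  Item 6: 7 × 7 × 9 = 441
  Item 7: 8 × 7 × 3 = 168
  Item 8: 4 × 6 × 9 = 216
  Item 9: 6 × 7 × 9 = 378
  Item 10: 5 × 3 × 5 = 75
  Item 11: 8 × 1 × 10 = 80
  Item 12: 6 × 6 × 4 = 144
Modes with RPN > 79: Item 4 (200), Item 5 (700), Item 6 (441), Item 7 (168), Item 8 (216), Item 9 (378), Item 11 (80), Item 12 (144) → 8.

8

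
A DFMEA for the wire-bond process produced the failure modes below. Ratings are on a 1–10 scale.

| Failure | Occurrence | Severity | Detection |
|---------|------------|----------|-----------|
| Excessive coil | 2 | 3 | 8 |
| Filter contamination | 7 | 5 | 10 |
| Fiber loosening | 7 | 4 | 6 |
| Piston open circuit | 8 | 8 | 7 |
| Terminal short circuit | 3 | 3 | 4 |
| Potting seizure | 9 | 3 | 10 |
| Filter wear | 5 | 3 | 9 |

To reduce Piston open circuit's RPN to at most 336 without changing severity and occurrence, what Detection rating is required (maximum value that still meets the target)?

5

Piston open circuit: S=8, O=8, D=7 → current RPN = 448.
Fixed product = 64. Need 64 × D ≤ 336, so D ≤ 336/64 = 5.25.
Maximum integer Detection rating = 5 (gives RPN 320; D=6 would give 384 > 336).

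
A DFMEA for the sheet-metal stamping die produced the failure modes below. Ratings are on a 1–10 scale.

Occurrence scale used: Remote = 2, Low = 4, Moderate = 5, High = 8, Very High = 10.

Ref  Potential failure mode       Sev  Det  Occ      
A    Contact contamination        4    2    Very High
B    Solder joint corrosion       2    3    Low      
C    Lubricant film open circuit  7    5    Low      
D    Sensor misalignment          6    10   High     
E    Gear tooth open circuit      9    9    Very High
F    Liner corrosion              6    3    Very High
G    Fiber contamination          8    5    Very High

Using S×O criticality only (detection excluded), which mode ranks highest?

E

Criticality = Severity × Occurrence:
  A: 4 × 10 = 40
  B: 2 × 4 = 8
  C: 7 × 4 = 28
  D: 6 × 8 = 48
  E: 9 × 10 = 90
  F: 6 × 10 = 60
  G: 8 × 10 = 80
Highest criticality is 90 → E.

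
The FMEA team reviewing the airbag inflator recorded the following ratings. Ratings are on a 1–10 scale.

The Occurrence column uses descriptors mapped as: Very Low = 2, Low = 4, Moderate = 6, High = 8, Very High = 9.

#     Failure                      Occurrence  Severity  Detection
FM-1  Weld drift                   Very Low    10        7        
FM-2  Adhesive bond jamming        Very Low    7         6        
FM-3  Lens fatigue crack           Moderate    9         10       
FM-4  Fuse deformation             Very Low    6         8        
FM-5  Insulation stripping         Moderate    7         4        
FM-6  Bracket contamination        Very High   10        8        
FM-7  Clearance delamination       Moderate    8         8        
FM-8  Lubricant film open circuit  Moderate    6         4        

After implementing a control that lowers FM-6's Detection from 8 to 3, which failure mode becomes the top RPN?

RPN = Severity × Occurrence × Detection:
  FM-1: 10 × 2 × 7 = 140
  FM-2: 7 × 2 × 6 = 84
  FM-3: 9 × 6 × 10 = 540
  FM-4: 6 × 2 × 8 = 96
  FM-5: 7 × 6 × 4 = 168
  FM-6: 10 × 9 × 8 = 720
  FM-7: 8 × 6 × 8 = 384
  FM-8: 6 × 6 × 4 = 144
After action: FM-6 → 10 × 9 × 3 = 270.
Revised RPNs: FM-3=540, FM-7=384, FM-6=270, FM-5=168, FM-8=144, FM-1=140, FM-4=96, FM-2=84.
Highest is now FM-3 (540).

FM-3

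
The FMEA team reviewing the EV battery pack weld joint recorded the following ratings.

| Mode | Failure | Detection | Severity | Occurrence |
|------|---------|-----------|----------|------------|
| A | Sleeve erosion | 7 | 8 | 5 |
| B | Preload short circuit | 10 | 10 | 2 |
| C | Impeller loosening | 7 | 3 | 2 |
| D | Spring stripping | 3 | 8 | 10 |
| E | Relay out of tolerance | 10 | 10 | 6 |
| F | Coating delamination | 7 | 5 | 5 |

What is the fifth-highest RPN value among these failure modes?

175

RPN = Severity × Occurrence × Detection:
  A: 8 × 5 × 7 = 280
  B: 10 × 2 × 10 = 200
  C: 3 × 2 × 7 = 42
  D: 8 × 10 × 3 = 240
  E: 10 × 6 × 10 = 600
  F: 5 × 5 × 7 = 175
Sorted descending: 600, 280, 240, 200, 175, 42.
The fifth-highest RPN is 175 (F).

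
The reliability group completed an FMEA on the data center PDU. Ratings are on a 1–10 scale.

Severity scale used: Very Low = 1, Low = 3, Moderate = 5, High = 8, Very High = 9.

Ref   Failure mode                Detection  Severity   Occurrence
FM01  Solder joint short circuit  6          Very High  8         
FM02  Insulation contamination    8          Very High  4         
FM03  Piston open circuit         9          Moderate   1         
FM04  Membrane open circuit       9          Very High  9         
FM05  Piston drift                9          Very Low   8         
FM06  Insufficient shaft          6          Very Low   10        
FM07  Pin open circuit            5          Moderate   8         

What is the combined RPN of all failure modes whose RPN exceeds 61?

RPN = Severity × Occurrence × Detection:
  FM01: 9 × 8 × 6 = 432
  FM02: 9 × 4 × 8 = 288
  FM03: 5 × 1 × 9 = 45
  FM04: 9 × 9 × 9 = 729
  FM05: 1 × 8 × 9 = 72
  FM06: 1 × 10 × 6 = 60
  FM07: 5 × 8 × 5 = 200
RPN > 61: FM01 (432), FM02 (288), FM04 (729), FM05 (72), FM07 (200).
Sum: 432 + 288 + 729 + 72 + 200 = 1721.

1721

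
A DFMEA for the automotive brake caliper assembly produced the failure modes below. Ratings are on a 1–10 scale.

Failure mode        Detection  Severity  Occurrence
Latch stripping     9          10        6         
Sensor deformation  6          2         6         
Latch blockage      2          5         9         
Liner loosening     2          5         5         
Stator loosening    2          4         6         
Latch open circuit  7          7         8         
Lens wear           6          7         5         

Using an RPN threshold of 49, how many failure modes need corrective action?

RPN = Severity × Occurrence × Detection:
  Latch stripping: 10 × 6 × 9 = 540
  Sensor deformation: 2 × 6 × 6 = 72
  Latch blockage: 5 × 9 × 2 = 90
  Liner loosening: 5 × 5 × 2 = 50
  Stator loosening: 4 × 6 × 2 = 48
  Latch open circuit: 7 × 8 × 7 = 392
  Lens wear: 7 × 5 × 6 = 210
Modes with RPN ≥ 49: Latch stripping (540), Sensor deformation (72), Latch blockage (90), Liner loosening (50), Latch open circuit (392), Lens wear (210) → 6.

6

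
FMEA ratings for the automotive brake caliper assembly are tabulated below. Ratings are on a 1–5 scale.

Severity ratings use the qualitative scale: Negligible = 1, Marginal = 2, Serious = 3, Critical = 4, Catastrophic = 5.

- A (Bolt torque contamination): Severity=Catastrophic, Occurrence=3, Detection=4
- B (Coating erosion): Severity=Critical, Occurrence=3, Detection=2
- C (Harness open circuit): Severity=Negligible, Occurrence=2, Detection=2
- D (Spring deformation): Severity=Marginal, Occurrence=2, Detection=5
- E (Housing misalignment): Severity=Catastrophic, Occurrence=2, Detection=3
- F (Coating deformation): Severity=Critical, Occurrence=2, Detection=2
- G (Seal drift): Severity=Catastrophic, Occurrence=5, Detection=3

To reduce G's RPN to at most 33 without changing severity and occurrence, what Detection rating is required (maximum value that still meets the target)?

1

G: S=5, O=5, D=3 → current RPN = 75.
Fixed product = 25. Need 25 × D ≤ 33, so D ≤ 33/25 = 1.32.
Maximum integer Detection rating = 1 (gives RPN 25; D=2 would give 50 > 33).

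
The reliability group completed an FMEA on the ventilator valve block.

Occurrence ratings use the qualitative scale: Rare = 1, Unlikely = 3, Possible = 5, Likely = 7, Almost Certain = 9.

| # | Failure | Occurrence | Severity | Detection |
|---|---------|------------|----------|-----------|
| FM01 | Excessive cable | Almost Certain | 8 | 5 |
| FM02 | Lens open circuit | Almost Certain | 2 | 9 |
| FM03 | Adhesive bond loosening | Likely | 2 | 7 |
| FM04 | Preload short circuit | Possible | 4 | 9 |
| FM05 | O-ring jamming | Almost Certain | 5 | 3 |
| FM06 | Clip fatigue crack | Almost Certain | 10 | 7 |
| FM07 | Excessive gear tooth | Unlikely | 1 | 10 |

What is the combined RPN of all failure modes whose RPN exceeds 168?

1170

RPN = Severity × Occurrence × Detection:
  FM01: 8 × 9 × 5 = 360
  FM02: 2 × 9 × 9 = 162
  FM03: 2 × 7 × 7 = 98
  FM04: 4 × 5 × 9 = 180
  FM05: 5 × 9 × 3 = 135
  FM06: 10 × 9 × 7 = 630
  FM07: 1 × 3 × 10 = 30
RPN > 168: FM01 (360), FM04 (180), FM06 (630).
Sum: 360 + 180 + 630 = 1170.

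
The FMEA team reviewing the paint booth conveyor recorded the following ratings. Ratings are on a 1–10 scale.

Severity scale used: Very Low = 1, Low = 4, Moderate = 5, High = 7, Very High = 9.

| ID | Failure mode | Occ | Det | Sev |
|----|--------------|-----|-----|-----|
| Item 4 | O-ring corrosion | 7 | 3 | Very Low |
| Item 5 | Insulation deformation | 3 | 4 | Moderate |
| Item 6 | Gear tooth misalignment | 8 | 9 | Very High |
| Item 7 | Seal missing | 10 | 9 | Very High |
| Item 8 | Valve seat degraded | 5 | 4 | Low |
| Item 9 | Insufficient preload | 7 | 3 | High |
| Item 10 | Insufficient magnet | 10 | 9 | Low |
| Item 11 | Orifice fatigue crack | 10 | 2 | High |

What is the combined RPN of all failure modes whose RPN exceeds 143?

RPN = Severity × Occurrence × Detection:
  Item 4: 1 × 7 × 3 = 21
  Item 5: 5 × 3 × 4 = 60
  Item 6: 9 × 8 × 9 = 648
  Item 7: 9 × 10 × 9 = 810
  Item 8: 4 × 5 × 4 = 80
  Item 9: 7 × 7 × 3 = 147
  Item 10: 4 × 10 × 9 = 360
  Item 11: 7 × 10 × 2 = 140
RPN > 143: Item 6 (648), Item 7 (810), Item 9 (147), Item 10 (360).
Sum: 648 + 810 + 147 + 360 = 1965.

1965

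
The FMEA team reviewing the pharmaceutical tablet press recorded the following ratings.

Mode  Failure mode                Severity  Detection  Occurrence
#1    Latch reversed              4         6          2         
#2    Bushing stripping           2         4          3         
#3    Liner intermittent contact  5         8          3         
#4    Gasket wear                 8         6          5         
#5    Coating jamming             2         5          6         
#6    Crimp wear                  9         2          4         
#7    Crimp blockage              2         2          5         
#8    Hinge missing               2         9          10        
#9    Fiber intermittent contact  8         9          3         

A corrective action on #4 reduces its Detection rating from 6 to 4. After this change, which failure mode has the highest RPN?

RPN = Severity × Occurrence × Detection:
  #1: 4 × 2 × 6 = 48
  #2: 2 × 3 × 4 = 24
  #3: 5 × 3 × 8 = 120
  #4: 8 × 5 × 6 = 240
  #5: 2 × 6 × 5 = 60
  #6: 9 × 4 × 2 = 72
  #7: 2 × 5 × 2 = 20
  #8: 2 × 10 × 9 = 180
  #9: 8 × 3 × 9 = 216
After action: #4 → 8 × 5 × 4 = 160.
Revised RPNs: #9=216, #8=180, #4=160, #3=120, #6=72, #5=60, #1=48, #2=24, #7=20.
Highest is now #9 (216).

#9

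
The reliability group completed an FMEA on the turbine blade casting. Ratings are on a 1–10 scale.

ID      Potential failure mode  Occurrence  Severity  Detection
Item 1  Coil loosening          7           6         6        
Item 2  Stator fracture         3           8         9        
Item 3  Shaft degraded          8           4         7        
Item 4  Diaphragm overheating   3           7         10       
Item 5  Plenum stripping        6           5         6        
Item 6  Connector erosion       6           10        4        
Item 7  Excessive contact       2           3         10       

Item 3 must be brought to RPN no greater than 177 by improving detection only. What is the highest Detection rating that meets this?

5

Item 3: S=4, O=8, D=7 → current RPN = 224.
Fixed product = 32. Need 32 × D ≤ 177, so D ≤ 177/32 = 5.53.
Maximum integer Detection rating = 5 (gives RPN 160; D=6 would give 192 > 177).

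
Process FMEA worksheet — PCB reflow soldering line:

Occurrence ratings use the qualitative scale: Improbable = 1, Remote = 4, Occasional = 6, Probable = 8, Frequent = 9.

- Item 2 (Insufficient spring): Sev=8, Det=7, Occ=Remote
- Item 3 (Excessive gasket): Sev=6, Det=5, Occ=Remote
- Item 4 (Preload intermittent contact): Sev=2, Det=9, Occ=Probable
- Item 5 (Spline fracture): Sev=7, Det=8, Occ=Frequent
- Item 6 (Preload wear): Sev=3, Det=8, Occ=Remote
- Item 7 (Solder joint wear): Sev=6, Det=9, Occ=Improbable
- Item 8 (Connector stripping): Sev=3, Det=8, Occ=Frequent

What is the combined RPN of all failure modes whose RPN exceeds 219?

728

RPN = Severity × Occurrence × Detection:
  Item 2: 8 × 4 × 7 = 224
  Item 3: 6 × 4 × 5 = 120
  Item 4: 2 × 8 × 9 = 144
  Item 5: 7 × 9 × 8 = 504
  Item 6: 3 × 4 × 8 = 96
  Item 7: 6 × 1 × 9 = 54
  Item 8: 3 × 9 × 8 = 216
RPN > 219: Item 2 (224), Item 5 (504).
Sum: 224 + 504 = 728.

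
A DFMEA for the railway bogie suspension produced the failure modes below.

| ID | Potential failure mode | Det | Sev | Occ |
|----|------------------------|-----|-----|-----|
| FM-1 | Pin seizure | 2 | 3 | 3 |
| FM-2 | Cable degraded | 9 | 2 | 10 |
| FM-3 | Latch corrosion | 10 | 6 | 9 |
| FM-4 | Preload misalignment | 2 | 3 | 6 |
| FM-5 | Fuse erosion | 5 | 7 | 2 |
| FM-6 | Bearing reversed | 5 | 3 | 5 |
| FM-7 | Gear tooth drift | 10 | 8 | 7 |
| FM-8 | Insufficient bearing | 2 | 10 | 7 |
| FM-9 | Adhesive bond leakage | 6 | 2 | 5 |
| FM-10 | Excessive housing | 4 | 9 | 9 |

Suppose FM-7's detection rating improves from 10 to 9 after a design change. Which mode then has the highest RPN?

FM-3

RPN = Severity × Occurrence × Detection:
  FM-1: 3 × 3 × 2 = 18
  FM-2: 2 × 10 × 9 = 180
  FM-3: 6 × 9 × 10 = 540
  FM-4: 3 × 6 × 2 = 36
  FM-5: 7 × 2 × 5 = 70
  FM-6: 3 × 5 × 5 = 75
  FM-7: 8 × 7 × 10 = 560
  FM-8: 10 × 7 × 2 = 140
  FM-9: 2 × 5 × 6 = 60
  FM-10: 9 × 9 × 4 = 324
After action: FM-7 → 8 × 7 × 9 = 504.
Revised RPNs: FM-3=540, FM-7=504, FM-10=324, FM-2=180, FM-8=140, FM-6=75, FM-5=70, FM-9=60, FM-4=36, FM-1=18.
Highest is now FM-3 (540).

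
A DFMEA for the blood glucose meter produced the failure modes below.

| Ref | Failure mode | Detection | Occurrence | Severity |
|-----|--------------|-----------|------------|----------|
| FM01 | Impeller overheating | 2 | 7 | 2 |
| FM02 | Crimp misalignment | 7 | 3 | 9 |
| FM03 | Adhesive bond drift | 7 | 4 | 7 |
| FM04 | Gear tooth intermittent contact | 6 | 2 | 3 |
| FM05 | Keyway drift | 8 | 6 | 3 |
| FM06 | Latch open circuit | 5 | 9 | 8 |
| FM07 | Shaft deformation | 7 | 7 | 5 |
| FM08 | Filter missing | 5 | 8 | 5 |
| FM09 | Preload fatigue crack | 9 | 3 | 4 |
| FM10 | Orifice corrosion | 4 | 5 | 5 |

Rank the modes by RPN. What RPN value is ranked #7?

RPN = Severity × Occurrence × Detection:
  FM01: 2 × 7 × 2 = 28
  FM02: 9 × 3 × 7 = 189
  FM03: 7 × 4 × 7 = 196
  FM04: 3 × 2 × 6 = 36
  FM05: 3 × 6 × 8 = 144
  FM06: 8 × 9 × 5 = 360
  FM07: 5 × 7 × 7 = 245
  FM08: 5 × 8 × 5 = 200
  FM09: 4 × 3 × 9 = 108
  FM10: 5 × 5 × 4 = 100
Sorted descending: 360, 245, 200, 196, 189, 144, 108, 100, 36, 28.
The seventh-highest RPN is 108 (FM09).

108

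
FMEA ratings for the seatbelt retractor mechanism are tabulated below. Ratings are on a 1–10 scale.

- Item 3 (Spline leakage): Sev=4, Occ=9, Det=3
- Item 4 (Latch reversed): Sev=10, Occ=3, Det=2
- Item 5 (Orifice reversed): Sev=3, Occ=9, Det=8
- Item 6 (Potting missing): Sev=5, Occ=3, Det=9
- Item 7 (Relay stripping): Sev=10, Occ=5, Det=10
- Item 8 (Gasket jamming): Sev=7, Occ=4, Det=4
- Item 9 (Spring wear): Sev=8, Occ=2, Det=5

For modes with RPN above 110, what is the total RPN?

963

RPN = Severity × Occurrence × Detection:
  Item 3: 4 × 9 × 3 = 108
  Item 4: 10 × 3 × 2 = 60
  Item 5: 3 × 9 × 8 = 216
  Item 6: 5 × 3 × 9 = 135
  Item 7: 10 × 5 × 10 = 500
  Item 8: 7 × 4 × 4 = 112
  Item 9: 8 × 2 × 5 = 80
RPN > 110: Item 5 (216), Item 6 (135), Item 7 (500), Item 8 (112).
Sum: 216 + 135 + 500 + 112 = 963.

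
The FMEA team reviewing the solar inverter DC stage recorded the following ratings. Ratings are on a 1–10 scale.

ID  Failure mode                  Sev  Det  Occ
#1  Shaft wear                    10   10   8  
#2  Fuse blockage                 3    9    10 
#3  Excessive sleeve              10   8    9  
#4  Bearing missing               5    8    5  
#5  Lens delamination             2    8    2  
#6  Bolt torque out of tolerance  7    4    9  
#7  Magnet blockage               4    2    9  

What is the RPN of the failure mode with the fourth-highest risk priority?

252

RPN = Severity × Occurrence × Detection:
  #1: 10 × 8 × 10 = 800
  #2: 3 × 10 × 9 = 270
  #3: 10 × 9 × 8 = 720
  #4: 5 × 5 × 8 = 200
  #5: 2 × 2 × 8 = 32
  #6: 7 × 9 × 4 = 252
  #7: 4 × 9 × 2 = 72
Sorted descending: 800, 720, 270, 252, 200, 72, 32.
The fourth-highest RPN is 252 (#6).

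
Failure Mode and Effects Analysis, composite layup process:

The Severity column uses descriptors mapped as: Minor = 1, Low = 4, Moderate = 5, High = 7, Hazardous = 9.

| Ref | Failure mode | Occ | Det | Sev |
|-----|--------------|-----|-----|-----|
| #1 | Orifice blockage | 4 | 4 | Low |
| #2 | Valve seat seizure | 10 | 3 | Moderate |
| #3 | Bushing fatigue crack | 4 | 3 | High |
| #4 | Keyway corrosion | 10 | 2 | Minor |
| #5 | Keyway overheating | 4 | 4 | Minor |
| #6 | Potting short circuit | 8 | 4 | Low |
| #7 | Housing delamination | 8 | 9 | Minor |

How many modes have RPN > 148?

RPN = Severity × Occurrence × Detection:
  #1: 4 × 4 × 4 = 64
  #2: 5 × 10 × 3 = 150
  #3: 7 × 4 × 3 = 84
  #4: 1 × 10 × 2 = 20
  #5: 1 × 4 × 4 = 16
  #6: 4 × 8 × 4 = 128
  #7: 1 × 8 × 9 = 72
Modes with RPN > 148: #2 (150) → 1.

1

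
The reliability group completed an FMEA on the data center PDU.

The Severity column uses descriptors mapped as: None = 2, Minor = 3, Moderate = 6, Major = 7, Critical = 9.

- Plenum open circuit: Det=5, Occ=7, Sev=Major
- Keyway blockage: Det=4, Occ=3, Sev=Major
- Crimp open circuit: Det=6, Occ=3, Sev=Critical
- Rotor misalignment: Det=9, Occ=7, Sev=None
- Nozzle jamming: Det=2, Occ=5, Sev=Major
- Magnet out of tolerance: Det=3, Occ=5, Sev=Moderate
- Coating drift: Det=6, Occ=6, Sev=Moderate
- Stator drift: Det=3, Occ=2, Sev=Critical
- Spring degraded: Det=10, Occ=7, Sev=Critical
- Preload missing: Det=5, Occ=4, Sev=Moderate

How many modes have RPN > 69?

RPN = Severity × Occurrence × Detection:
  Plenum open circuit: 7 × 7 × 5 = 245
  Keyway blockage: 7 × 3 × 4 = 84
  Crimp open circuit: 9 × 3 × 6 = 162
  Rotor misalignment: 2 × 7 × 9 = 126
  Nozzle jamming: 7 × 5 × 2 = 70
  Magnet out of tolerance: 6 × 5 × 3 = 90
  Coating drift: 6 × 6 × 6 = 216
  Stator drift: 9 × 2 × 3 = 54
  Spring degraded: 9 × 7 × 10 = 630
  Preload missing: 6 × 4 × 5 = 120
Modes with RPN > 69: Plenum open circuit (245), Keyway blockage (84), Crimp open circuit (162), Rotor misalignment (126), Nozzle jamming (70), Magnet out of tolerance (90), Coating drift (216), Spring degraded (630), Preload missing (120) → 9.

9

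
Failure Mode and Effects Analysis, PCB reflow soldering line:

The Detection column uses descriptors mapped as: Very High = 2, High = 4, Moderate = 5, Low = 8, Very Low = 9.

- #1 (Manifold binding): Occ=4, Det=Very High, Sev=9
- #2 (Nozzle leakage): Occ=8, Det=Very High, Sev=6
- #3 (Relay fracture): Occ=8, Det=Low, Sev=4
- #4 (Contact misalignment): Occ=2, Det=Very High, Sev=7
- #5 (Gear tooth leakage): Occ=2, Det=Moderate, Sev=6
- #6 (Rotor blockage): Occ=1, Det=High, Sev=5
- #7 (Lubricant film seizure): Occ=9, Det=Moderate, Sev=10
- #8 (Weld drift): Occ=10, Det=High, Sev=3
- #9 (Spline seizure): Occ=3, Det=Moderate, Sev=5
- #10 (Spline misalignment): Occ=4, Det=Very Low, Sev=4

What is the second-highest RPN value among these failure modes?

RPN = Severity × Occurrence × Detection:
  #1: 9 × 4 × 2 = 72
  #2: 6 × 8 × 2 = 96
  #3: 4 × 8 × 8 = 256
  #4: 7 × 2 × 2 = 28
  #5: 6 × 2 × 5 = 60
  #6: 5 × 1 × 4 = 20
  #7: 10 × 9 × 5 = 450
  #8: 3 × 10 × 4 = 120
  #9: 5 × 3 × 5 = 75
  #10: 4 × 4 × 9 = 144
Sorted descending: 450, 256, 144, 120, 96, 75, 72, 60, 28, 20.
The second-highest RPN is 256 (#3).

256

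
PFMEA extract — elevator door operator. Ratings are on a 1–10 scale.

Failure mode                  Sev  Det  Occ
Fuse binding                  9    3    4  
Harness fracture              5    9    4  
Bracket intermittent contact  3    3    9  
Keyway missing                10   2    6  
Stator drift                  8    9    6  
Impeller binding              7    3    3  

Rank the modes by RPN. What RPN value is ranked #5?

81

RPN = Severity × Occurrence × Detection:
  Fuse binding: 9 × 4 × 3 = 108
  Harness fracture: 5 × 4 × 9 = 180
  Bracket intermittent contact: 3 × 9 × 3 = 81
  Keyway missing: 10 × 6 × 2 = 120
  Stator drift: 8 × 6 × 9 = 432
  Impeller binding: 7 × 3 × 3 = 63
Sorted descending: 432, 180, 120, 108, 81, 63.
The fifth-highest RPN is 81 (Bracket intermittent contact).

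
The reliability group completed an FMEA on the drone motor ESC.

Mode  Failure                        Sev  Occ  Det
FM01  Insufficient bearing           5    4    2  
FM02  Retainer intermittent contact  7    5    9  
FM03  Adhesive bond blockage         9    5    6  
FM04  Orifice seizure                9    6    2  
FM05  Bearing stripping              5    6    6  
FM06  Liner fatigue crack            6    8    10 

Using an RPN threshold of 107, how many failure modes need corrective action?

RPN = Severity × Occurrence × Detection:
  FM01: 5 × 4 × 2 = 40
  FM02: 7 × 5 × 9 = 315
  FM03: 9 × 5 × 6 = 270
  FM04: 9 × 6 × 2 = 108
  FM05: 5 × 6 × 6 = 180
  FM06: 6 × 8 × 10 = 480
Modes with RPN ≥ 107: FM02 (315), FM03 (270), FM04 (108), FM05 (180), FM06 (480) → 5.

5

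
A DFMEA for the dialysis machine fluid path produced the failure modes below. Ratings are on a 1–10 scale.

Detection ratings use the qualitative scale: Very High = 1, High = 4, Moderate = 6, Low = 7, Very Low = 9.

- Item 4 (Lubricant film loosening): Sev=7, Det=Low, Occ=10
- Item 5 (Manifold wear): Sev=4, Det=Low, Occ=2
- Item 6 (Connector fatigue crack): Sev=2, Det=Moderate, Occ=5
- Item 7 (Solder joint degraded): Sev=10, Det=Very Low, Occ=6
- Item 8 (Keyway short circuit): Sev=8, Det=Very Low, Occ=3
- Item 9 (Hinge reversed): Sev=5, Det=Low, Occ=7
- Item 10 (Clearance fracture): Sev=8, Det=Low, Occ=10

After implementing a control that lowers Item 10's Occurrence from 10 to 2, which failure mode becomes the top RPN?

RPN = Severity × Occurrence × Detection:
  Item 4: 7 × 10 × 7 = 490
  Item 5: 4 × 2 × 7 = 56
  Item 6: 2 × 5 × 6 = 60
  Item 7: 10 × 6 × 9 = 540
  Item 8: 8 × 3 × 9 = 216
  Item 9: 5 × 7 × 7 = 245
  Item 10: 8 × 10 × 7 = 560
After action: Item 10 → 8 × 2 × 7 = 112.
Revised RPNs: Item 7=540, Item 4=490, Item 9=245, Item 8=216, Item 10=112, Item 6=60, Item 5=56.
Highest is now Item 7 (540).

Item 7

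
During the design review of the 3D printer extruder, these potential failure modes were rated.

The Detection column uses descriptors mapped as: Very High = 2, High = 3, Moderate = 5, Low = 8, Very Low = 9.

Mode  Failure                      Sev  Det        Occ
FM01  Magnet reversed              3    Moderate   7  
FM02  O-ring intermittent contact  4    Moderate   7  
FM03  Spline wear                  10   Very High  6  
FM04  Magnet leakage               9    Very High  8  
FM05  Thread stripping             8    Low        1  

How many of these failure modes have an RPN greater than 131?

RPN = Severity × Occurrence × Detection:
  FM01: 3 × 7 × 5 = 105
  FM02: 4 × 7 × 5 = 140
  FM03: 10 × 6 × 2 = 120
  FM04: 9 × 8 × 2 = 144
  FM05: 8 × 1 × 8 = 64
Modes with RPN > 131: FM02 (140), FM04 (144) → 2.

2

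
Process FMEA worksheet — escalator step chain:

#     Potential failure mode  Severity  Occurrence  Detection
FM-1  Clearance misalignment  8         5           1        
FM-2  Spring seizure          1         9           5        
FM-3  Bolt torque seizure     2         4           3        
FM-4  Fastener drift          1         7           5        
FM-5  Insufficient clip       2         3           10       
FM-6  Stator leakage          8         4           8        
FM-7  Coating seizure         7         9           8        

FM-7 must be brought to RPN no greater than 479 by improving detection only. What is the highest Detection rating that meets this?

7

FM-7: S=7, O=9, D=8 → current RPN = 504.
Fixed product = 63. Need 63 × D ≤ 479, so D ≤ 479/63 = 7.60.
Maximum integer Detection rating = 7 (gives RPN 441; D=8 would give 504 > 479).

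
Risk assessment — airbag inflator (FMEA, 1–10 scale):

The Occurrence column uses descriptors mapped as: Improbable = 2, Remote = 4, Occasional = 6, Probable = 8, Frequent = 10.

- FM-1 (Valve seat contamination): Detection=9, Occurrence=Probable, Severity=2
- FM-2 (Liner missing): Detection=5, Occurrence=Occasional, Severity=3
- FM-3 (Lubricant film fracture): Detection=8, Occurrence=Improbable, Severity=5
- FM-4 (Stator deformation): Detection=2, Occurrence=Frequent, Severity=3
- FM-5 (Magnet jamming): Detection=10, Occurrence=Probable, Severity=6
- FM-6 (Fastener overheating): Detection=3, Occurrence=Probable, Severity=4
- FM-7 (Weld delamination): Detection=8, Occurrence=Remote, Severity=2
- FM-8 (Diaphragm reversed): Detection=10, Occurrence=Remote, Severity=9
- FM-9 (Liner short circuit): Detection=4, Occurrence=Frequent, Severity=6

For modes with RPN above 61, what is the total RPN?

1554

RPN = Severity × Occurrence × Detection:
  FM-1: 2 × 8 × 9 = 144
  FM-2: 3 × 6 × 5 = 90
  FM-3: 5 × 2 × 8 = 80
  FM-4: 3 × 10 × 2 = 60
  FM-5: 6 × 8 × 10 = 480
  FM-6: 4 × 8 × 3 = 96
  FM-7: 2 × 4 × 8 = 64
  FM-8: 9 × 4 × 10 = 360
  FM-9: 6 × 10 × 4 = 240
RPN > 61: FM-1 (144), FM-2 (90), FM-3 (80), FM-5 (480), FM-6 (96), FM-7 (64), FM-8 (360), FM-9 (240).
Sum: 144 + 90 + 80 + 480 + 96 + 64 + 360 + 240 = 1554.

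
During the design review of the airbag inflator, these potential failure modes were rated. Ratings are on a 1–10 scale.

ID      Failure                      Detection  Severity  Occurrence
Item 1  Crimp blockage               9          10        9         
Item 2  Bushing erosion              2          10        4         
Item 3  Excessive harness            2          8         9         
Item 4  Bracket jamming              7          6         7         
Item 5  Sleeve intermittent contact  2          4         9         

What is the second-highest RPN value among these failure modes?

294

RPN = Severity × Occurrence × Detection:
  Item 1: 10 × 9 × 9 = 810
  Item 2: 10 × 4 × 2 = 80
  Item 3: 8 × 9 × 2 = 144
  Item 4: 6 × 7 × 7 = 294
  Item 5: 4 × 9 × 2 = 72
Sorted descending: 810, 294, 144, 80, 72.
The second-highest RPN is 294 (Item 4).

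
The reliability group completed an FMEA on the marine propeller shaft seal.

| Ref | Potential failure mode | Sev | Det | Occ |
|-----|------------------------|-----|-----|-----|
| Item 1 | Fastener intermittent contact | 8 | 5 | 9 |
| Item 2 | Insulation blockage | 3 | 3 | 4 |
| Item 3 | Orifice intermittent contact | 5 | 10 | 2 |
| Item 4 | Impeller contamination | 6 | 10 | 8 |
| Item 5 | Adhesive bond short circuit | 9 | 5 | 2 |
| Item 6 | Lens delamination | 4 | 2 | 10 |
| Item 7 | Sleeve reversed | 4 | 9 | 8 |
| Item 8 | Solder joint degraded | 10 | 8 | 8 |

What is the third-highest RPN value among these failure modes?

360

RPN = Severity × Occurrence × Detection:
  Item 1: 8 × 9 × 5 = 360
  Item 2: 3 × 4 × 3 = 36
  Item 3: 5 × 2 × 10 = 100
  Item 4: 6 × 8 × 10 = 480
  Item 5: 9 × 2 × 5 = 90
  Item 6: 4 × 10 × 2 = 80
  Item 7: 4 × 8 × 9 = 288
  Item 8: 10 × 8 × 8 = 640
Sorted descending: 640, 480, 360, 288, 100, 90, 80, 36.
The third-highest RPN is 360 (Item 1).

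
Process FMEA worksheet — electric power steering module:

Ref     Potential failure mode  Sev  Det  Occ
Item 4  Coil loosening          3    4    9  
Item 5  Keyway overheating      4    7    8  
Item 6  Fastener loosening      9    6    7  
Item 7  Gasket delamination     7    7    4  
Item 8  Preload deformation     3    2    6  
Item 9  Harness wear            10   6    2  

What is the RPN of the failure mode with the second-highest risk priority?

RPN = Severity × Occurrence × Detection:
  Item 4: 3 × 9 × 4 = 108
  Item 5: 4 × 8 × 7 = 224
  Item 6: 9 × 7 × 6 = 378
  Item 7: 7 × 4 × 7 = 196
  Item 8: 3 × 6 × 2 = 36
  Item 9: 10 × 2 × 6 = 120
Sorted descending: 378, 224, 196, 120, 108, 36.
The second-highest RPN is 224 (Item 5).

224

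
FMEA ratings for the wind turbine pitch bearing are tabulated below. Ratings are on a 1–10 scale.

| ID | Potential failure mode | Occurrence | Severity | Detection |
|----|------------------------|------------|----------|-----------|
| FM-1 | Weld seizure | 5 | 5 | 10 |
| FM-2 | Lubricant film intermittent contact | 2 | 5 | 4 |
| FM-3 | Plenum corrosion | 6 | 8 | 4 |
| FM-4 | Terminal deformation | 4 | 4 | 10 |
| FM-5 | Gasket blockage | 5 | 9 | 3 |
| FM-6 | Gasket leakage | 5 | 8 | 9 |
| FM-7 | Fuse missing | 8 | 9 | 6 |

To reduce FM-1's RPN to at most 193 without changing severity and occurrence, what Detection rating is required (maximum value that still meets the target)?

7

FM-1: S=5, O=5, D=10 → current RPN = 250.
Fixed product = 25. Need 25 × D ≤ 193, so D ≤ 193/25 = 7.72.
Maximum integer Detection rating = 7 (gives RPN 175; D=8 would give 200 > 193).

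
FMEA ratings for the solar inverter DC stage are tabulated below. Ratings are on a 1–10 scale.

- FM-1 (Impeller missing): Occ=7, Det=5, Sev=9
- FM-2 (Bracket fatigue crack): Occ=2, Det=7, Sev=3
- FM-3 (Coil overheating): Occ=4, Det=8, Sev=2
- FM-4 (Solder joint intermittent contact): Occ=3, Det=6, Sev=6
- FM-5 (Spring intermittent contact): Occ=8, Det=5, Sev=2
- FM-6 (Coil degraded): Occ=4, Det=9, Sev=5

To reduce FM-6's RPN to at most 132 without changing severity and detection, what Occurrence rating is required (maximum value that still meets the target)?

FM-6: S=5, O=4, D=9 → current RPN = 180.
Fixed product = 45. Need 45 × O ≤ 132, so O ≤ 132/45 = 2.93.
Maximum integer Occurrence rating = 2 (gives RPN 90; O=3 would give 135 > 132).

2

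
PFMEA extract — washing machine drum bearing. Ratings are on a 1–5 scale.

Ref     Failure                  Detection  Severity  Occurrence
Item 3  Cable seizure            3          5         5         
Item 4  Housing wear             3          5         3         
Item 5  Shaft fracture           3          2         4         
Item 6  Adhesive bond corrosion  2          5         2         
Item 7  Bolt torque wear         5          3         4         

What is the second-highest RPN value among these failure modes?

60

RPN = Severity × Occurrence × Detection:
  Item 3: 5 × 5 × 3 = 75
  Item 4: 5 × 3 × 3 = 45
  Item 5: 2 × 4 × 3 = 24
  Item 6: 5 × 2 × 2 = 20
  Item 7: 3 × 4 × 5 = 60
Sorted descending: 75, 60, 45, 24, 20.
The second-highest RPN is 60 (Item 7).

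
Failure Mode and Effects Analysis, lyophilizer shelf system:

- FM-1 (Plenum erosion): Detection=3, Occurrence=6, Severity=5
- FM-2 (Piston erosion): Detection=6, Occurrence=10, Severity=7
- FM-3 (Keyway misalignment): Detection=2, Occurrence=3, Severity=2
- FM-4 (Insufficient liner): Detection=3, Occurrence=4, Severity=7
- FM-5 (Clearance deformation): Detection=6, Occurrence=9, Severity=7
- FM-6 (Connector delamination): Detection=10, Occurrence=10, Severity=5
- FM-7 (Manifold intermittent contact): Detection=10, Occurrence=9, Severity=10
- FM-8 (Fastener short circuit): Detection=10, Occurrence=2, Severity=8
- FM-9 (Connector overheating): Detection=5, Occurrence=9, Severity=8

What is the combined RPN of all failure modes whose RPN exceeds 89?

2808

RPN = Severity × Occurrence × Detection:
  FM-1: 5 × 6 × 3 = 90
  FM-2: 7 × 10 × 6 = 420
  FM-3: 2 × 3 × 2 = 12
  FM-4: 7 × 4 × 3 = 84
  FM-5: 7 × 9 × 6 = 378
  FM-6: 5 × 10 × 10 = 500
  FM-7: 10 × 9 × 10 = 900
  FM-8: 8 × 2 × 10 = 160
  FM-9: 8 × 9 × 5 = 360
RPN > 89: FM-1 (90), FM-2 (420), FM-5 (378), FM-6 (500), FM-7 (900), FM-8 (160), FM-9 (360).
Sum: 90 + 420 + 378 + 500 + 900 + 160 + 360 = 2808.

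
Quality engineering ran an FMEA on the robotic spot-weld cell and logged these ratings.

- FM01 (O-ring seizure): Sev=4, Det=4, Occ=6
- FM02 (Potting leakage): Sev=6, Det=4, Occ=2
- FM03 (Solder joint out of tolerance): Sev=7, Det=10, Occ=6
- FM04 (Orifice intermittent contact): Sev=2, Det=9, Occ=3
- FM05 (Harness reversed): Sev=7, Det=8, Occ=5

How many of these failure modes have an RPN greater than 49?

RPN = Severity × Occurrence × Detection:
  FM01: 4 × 6 × 4 = 96
  FM02: 6 × 2 × 4 = 48
  FM03: 7 × 6 × 10 = 420
  FM04: 2 × 3 × 9 = 54
  FM05: 7 × 5 × 8 = 280
Modes with RPN > 49: FM01 (96), FM03 (420), FM04 (54), FM05 (280) → 4.

4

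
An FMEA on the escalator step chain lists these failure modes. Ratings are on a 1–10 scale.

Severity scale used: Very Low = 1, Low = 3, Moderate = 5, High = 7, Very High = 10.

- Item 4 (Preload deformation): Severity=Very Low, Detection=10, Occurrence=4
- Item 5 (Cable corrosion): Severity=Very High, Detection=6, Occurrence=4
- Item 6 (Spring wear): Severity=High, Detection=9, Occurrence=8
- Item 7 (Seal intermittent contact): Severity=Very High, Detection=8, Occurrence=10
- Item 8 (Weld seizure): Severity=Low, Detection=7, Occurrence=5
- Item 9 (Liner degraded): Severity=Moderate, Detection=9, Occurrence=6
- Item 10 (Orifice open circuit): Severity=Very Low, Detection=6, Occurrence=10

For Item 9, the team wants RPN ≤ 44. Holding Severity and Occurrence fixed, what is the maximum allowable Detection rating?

Item 9: S=5, O=6, D=9 → current RPN = 270.
Fixed product = 30. Need 30 × D ≤ 44, so D ≤ 44/30 = 1.47.
Maximum integer Detection rating = 1 (gives RPN 30; D=2 would give 60 > 44).

1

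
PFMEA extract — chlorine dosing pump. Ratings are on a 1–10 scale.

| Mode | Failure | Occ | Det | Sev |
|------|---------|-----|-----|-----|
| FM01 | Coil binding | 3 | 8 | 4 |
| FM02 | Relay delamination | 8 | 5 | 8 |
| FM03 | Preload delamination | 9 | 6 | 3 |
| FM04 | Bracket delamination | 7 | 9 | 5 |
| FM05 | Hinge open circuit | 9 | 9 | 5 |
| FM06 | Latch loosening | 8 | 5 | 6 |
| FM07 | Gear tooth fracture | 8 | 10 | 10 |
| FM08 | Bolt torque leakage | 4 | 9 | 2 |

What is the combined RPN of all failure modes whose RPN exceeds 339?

1205

RPN = Severity × Occurrence × Detection:
  FM01: 4 × 3 × 8 = 96
  FM02: 8 × 8 × 5 = 320
  FM03: 3 × 9 × 6 = 162
  FM04: 5 × 7 × 9 = 315
  FM05: 5 × 9 × 9 = 405
  FM06: 6 × 8 × 5 = 240
  FM07: 10 × 8 × 10 = 800
  FM08: 2 × 4 × 9 = 72
RPN > 339: FM05 (405), FM07 (800).
Sum: 405 + 800 = 1205.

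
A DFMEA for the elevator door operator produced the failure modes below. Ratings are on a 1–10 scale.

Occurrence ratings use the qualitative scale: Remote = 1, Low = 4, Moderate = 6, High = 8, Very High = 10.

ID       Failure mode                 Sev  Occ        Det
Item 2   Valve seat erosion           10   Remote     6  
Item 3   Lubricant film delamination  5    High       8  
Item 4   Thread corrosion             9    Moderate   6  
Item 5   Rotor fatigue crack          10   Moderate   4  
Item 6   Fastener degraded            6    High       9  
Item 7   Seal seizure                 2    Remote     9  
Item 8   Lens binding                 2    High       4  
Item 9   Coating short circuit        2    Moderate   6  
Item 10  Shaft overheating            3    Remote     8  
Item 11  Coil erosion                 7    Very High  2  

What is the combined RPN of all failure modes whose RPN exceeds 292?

1076

RPN = Severity × Occurrence × Detection:
  Item 2: 10 × 1 × 6 = 60
  Item 3: 5 × 8 × 8 = 320
  Item 4: 9 × 6 × 6 = 324
  Item 5: 10 × 6 × 4 = 240
  Item 6: 6 × 8 × 9 = 432
  Item 7: 2 × 1 × 9 = 18
  Item 8: 2 × 8 × 4 = 64
  Item 9: 2 × 6 × 6 = 72
  Item 10: 3 × 1 × 8 = 24
  Item 11: 7 × 10 × 2 = 140
RPN > 292: Item 3 (320), Item 4 (324), Item 6 (432).
Sum: 320 + 324 + 432 = 1076.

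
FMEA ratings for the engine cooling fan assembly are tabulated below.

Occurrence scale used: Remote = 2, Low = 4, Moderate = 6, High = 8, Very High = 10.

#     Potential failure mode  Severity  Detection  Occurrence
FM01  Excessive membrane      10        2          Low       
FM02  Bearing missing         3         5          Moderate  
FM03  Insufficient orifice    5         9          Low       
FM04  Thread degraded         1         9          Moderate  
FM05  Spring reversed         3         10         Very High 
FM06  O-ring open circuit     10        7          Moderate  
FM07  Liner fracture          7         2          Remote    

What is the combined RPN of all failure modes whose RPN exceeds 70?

RPN = Severity × Occurrence × Detection:
  FM01: 10 × 4 × 2 = 80
  FM02: 3 × 6 × 5 = 90
  FM03: 5 × 4 × 9 = 180
  FM04: 1 × 6 × 9 = 54
  FM05: 3 × 10 × 10 = 300
  FM06: 10 × 6 × 7 = 420
  FM07: 7 × 2 × 2 = 28
RPN > 70: FM01 (80), FM02 (90), FM03 (180), FM05 (300), FM06 (420).
Sum: 80 + 90 + 180 + 300 + 420 = 1070.

1070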